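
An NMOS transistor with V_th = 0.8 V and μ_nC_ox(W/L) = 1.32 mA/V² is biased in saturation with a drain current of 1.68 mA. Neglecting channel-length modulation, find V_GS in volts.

In saturation I_D = ½ k_n (V_GS − V_th)², so V_GS − V_th = √(2 I_D / k_n) = √(2 × 1.68 / 1.32) = 1.6 V.
V_GS = 0.8 + 1.6 = 2.4 V.

V_GS = 2.40 V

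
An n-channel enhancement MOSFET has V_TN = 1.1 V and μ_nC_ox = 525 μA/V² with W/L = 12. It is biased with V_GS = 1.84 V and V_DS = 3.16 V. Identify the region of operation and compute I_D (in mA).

k_n = μ_nC_ox · (W/L) = 6.3 mA/V².
V_ov = V_GS − V_TN = 1.84 − 1.1 = 0.74 V.
Since V_DS = 3.16 V ≥ V_ov = 0.74 V, the device is in saturation.
I_D = ½ k_n V_ov² = 0.5 × 6.3 × 0.74² = 1.72 mA.

Saturation; I_D = 1.72 mA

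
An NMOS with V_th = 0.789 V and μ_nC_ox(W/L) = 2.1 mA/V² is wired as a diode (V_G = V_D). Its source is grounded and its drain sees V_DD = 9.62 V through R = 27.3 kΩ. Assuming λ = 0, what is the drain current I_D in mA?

With gate tied to drain, V_GS = V_DS ≥ V_GS − V_th, so the device is in saturation.
KCL at the drain: ½ k_n (V_GS − V_th)² = (V_DD − V_GS)/R.
Let x = V_GS − 0.789. Then 28.7 x² + x − 8.831 = 0, giving x = 0.538 V (positive root), so V_GS = 1.33 V.
I_D = (V_DD − V_GS)/R = (9.62 − 1.33) / 27.3 = 0.304 mA.

I_D = 0.304 mA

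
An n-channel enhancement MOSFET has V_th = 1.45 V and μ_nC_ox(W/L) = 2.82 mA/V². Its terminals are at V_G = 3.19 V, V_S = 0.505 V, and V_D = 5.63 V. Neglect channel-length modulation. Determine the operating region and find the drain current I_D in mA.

V_GS = V_G − V_S = 3.19 − 0.505 = 2.69 V; V_DS = V_D − V_S = 5.63 − 0.505 = 5.12 V.
V_ov = V_GS − V_th = 2.69 − 1.45 = 1.24 V.
Since V_DS = 5.12 V ≥ V_ov = 1.24 V, the device is in saturation.
I_D = ½ k_n V_ov² = 0.5 × 2.82 × 1.24² = 2.15 mA.

Saturation; I_D = 2.15 mA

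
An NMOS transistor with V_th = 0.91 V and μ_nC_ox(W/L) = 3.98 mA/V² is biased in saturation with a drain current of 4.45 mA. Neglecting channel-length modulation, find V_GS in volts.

V_GS = 2.41 V

In saturation I_D = ½ k_n (V_GS − V_th)², so V_GS − V_th = √(2 I_D / k_n) = √(2 × 4.45 / 3.98) = 1.5 V.
V_GS = 0.91 + 1.5 = 2.41 V.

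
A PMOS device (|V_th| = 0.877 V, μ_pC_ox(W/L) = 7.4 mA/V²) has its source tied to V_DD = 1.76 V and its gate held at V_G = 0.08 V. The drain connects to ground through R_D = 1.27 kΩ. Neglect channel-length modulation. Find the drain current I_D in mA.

V_SG = V_DD − V_G = 1.76 − 0.08 = 1.68 V, so V_ov = 1.68 − 0.877 = 0.803 V.
Assume saturation: I_D = ½ k_p V_ov² = 0.5 × 7.4 × 0.803² = 2.39 mA, giving V_SD = V_DD − I_D R_D = 1.76 − 2.39 × 1.27 = -1.27 V.
But -1.27 V < V_ov = 0.803 V, so the device is actually in triode.
In triode I_D = k_p[V_ov V_SD − ½ V_SD²] and I_D = (V_DD − V_SD)/R_D. Equating: 4.7 V_SD² − 8.547 V_SD + 1.76 = 0, giving V_SD = 0.237 V (the root below V_ov).
I_D = (1.76 − 0.237) / 1.27 = 1.2 mA.

I_D = 1.20 mA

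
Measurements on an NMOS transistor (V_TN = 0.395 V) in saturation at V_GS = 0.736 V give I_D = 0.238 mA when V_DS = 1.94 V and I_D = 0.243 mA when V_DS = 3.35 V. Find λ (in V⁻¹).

With V_GS fixed, I_D ∝ (1 + λ V_DS) in saturation, so I_D2/I_D1 = (1 + λ V_DS2)/(1 + λ V_DS1).
0.243/0.238 = 1.021 = (1 + 3.35 λ)/(1 + 1.94 λ).
Solving: λ (I_D1 V_DS2 − I_D2 V_DS1) = I_D2 − I_D1, so λ = (0.243 − 0.238) / (0.238 × 3.35 − 0.243 × 1.94) = 0.005 / 0.326 = 0.0153 V⁻¹.

λ = 0.0153 V⁻¹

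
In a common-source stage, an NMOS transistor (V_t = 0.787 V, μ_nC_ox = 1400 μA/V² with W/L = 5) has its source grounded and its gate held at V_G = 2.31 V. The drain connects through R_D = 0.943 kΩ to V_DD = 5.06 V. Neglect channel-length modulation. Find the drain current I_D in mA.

V_GS = V_G = 2.31 V, so V_ov = 2.31 − 0.787 = 1.52 V.
k_n = μ_nC_ox · (W/L) = 7 mA/V².
Assume saturation: I_D = ½ k_n V_ov² = 0.5 × 7 × 1.52² = 8.12 mA, giving V_DS = V_DD − I_D R_D = 5.06 − 8.12 × 0.943 = -2.6 V.
But -2.6 V < V_ov = 1.52 V, so the device is actually in triode.
In triode I_D = k_n[V_ov V_DS − ½ V_DS²] and I_D = (V_DD − V_DS)/R_D. Equating: 3.3 V_DS² − 11.05 V_DS + 5.06 = 0, giving V_DS = 0.547 V (the root below V_ov).
I_D = (5.06 − 0.547) / 0.943 = 4.79 mA.

I_D = 4.79 mA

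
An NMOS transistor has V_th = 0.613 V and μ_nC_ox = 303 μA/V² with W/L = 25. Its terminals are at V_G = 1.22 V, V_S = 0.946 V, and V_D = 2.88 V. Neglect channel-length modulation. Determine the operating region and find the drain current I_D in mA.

V_GS = V_G − V_S = 1.22 − 0.946 = 0.274 V; V_DS = V_D − V_S = 2.88 − 0.946 = 1.93 V.
V_GS = 0.274 V < V_th = 0.613 V, so the transistor is in cutoff.

Cutoff; I_D = 0 mA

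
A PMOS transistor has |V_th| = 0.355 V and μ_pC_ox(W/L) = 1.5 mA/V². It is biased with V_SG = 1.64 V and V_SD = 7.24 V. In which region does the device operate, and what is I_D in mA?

V_ov = V_SG − |V_th| = 1.64 − 0.355 = 1.28 V.
Since V_SD = 7.24 V ≥ V_ov = 1.28 V, the device is in saturation.
I_D = ½ k_p V_ov² = 0.5 × 1.5 × 1.28² = 1.24 mA.

Saturation; I_D = 1.24 mA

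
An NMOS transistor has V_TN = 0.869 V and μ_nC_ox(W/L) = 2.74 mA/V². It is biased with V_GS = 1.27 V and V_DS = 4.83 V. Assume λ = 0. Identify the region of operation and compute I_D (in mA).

Saturation; I_D = 0.220 mA

V_ov = V_GS − V_TN = 1.27 − 0.869 = 0.401 V.
Since V_DS = 4.83 V ≥ V_ov = 0.401 V, the device is in saturation.
I_D = ½ k_n V_ov² = 0.5 × 2.74 × 0.401² = 0.22 mA.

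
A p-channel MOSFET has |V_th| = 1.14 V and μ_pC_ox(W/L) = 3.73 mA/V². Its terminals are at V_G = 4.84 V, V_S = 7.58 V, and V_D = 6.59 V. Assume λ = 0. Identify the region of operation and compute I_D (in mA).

Triode; I_D = 4.08 mA

V_SG = V_S − V_G = 7.58 − 4.84 = 2.74 V; V_SD = V_S − V_D = 7.58 − 6.59 = 0.99 V.
V_ov = V_SG − |V_th| = 2.74 − 1.14 = 1.6 V.
Since V_SD = 0.99 V < V_ov = 1.6 V, the device is in the triode region.
I_D = k_p [V_ov · V_SD − ½ V_SD²] = 3.73 × [1.6 × 0.99 − 0.5 × 0.99²] = 4.08 mA.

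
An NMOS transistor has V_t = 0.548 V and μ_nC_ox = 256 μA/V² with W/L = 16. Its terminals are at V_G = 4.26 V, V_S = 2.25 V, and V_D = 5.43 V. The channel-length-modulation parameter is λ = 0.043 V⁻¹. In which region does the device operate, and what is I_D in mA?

V_GS = V_G − V_S = 4.26 − 2.25 = 2.01 V; V_DS = V_D − V_S = 5.43 − 2.25 = 3.18 V.
k_n = μ_nC_ox · (W/L) = 4.096 mA/V².
V_ov = V_GS − V_t = 2.01 − 0.548 = 1.46 V.
Since V_DS = 3.18 V ≥ V_ov = 1.46 V, the device is in saturation.
I_D = ½ k_n V_ov² (1 + λ V_DS) = 0.5 × 4.096 × 1.46² × (1 + 0.043 × 3.18) = 4.98 mA.

Saturation; I_D = 4.98 mA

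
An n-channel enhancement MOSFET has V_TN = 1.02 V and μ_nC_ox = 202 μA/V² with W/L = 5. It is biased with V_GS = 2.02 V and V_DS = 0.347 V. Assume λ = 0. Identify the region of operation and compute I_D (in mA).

k_n = μ_nC_ox · (W/L) = 1.01 mA/V².
V_ov = V_GS − V_TN = 2.02 − 1.02 = 1 V.
Since V_DS = 0.347 V < V_ov = 1 V, the device is in the triode region.
I_D = k_n [V_ov · V_DS − ½ V_DS²] = 1.01 × [1 × 0.347 − 0.5 × 0.347²] = 0.29 mA.

Triode; I_D = 0.290 mA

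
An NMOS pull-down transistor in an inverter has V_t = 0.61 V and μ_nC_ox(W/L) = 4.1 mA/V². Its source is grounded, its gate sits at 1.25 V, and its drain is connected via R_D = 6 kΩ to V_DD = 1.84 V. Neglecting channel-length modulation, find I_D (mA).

V_GS = V_G = 1.25 V, so V_ov = 1.25 − 0.61 = 0.64 V.
Assume saturation: I_D = ½ k_n V_ov² = 0.5 × 4.1 × 0.64² = 0.84 mA, giving V_DS = V_DD − I_D R_D = 1.84 − 0.84 × 6 = -3.2 V.
But -3.2 V < V_ov = 0.64 V, so the device is actually in triode.
In triode I_D = k_n[V_ov V_DS − ½ V_DS²] and I_D = (V_DD − V_DS)/R_D. Equating: 12.3 V_DS² − 16.74 V_DS + 1.84 = 0, giving V_DS = 0.121 V (the root below V_ov).
I_D = (1.84 − 0.121) / 6 = 0.287 mA.

I_D = 0.287 mA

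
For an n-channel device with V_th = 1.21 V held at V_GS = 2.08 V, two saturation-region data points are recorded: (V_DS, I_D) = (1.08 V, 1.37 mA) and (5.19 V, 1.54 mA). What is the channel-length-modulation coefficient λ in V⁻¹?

With V_GS fixed, I_D ∝ (1 + λ V_DS) in saturation, so I_D2/I_D1 = (1 + λ V_DS2)/(1 + λ V_DS1).
1.54/1.37 = 1.124 = (1 + 5.19 λ)/(1 + 1.08 λ).
Solving: λ (I_D1 V_DS2 − I_D2 V_DS1) = I_D2 − I_D1, so λ = (1.54 − 1.37) / (1.37 × 5.19 − 1.54 × 1.08) = 0.17 / 5.45 = 0.0312 V⁻¹.

λ = 0.0312 V⁻¹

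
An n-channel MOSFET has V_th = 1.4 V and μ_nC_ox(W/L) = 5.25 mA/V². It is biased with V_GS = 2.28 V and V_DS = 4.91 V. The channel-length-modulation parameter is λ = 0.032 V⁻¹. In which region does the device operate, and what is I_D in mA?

Saturation; I_D = 2.35 mA

V_ov = V_GS − V_th = 2.28 − 1.4 = 0.88 V.
Since V_DS = 4.91 V ≥ V_ov = 0.88 V, the device is in saturation.
I_D = ½ k_n V_ov² (1 + λ V_DS) = 0.5 × 5.25 × 0.88² × (1 + 0.032 × 4.91) = 2.35 mA.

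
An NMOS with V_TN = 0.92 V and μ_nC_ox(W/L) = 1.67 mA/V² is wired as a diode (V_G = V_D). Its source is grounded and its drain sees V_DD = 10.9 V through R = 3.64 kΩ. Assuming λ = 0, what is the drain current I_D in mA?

With gate tied to drain, V_GS = V_DS ≥ V_GS − V_TN, so the device is in saturation.
KCL at the drain: ½ k_n (V_GS − V_TN)² = (V_DD − V_GS)/R.
Let x = V_GS − 0.92. Then 3.04 x² + x − 9.98 = 0, giving x = 1.66 V (positive root), so V_GS = 2.58 V.
I_D = (V_DD − V_GS)/R = (10.9 − 2.58) / 3.64 = 2.29 mA.

I_D = 2.29 mA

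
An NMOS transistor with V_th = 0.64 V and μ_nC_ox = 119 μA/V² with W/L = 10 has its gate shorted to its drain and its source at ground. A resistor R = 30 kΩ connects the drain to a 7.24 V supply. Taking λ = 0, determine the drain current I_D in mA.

I_D = 0.201 mA

With gate tied to drain, V_GS = V_DS ≥ V_GS − V_th, so the device is in saturation.
k_n = μ_nC_ox · (W/L) = 1.19 mA/V².
KCL at the drain: ½ k_n (V_GS − V_th)² = (V_DD − V_GS)/R.
Let x = V_GS − 0.64. Then 17.8 x² + x − 6.6 = 0, giving x = 0.581 V (positive root), so V_GS = 1.22 V.
I_D = (V_DD − V_GS)/R = (7.24 − 1.22) / 30 = 0.201 mA.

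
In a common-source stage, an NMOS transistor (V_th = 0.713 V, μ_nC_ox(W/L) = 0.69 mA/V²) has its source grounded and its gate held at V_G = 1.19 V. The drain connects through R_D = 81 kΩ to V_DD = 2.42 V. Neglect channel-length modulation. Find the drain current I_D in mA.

V_GS = V_G = 1.19 V, so V_ov = 1.19 − 0.713 = 0.477 V.
Assume saturation: I_D = ½ k_n V_ov² = 0.5 × 0.69 × 0.477² = 0.0785 mA, giving V_DS = V_DD − I_D R_D = 2.42 − 0.0785 × 81 = -3.94 V.
But -3.94 V < V_ov = 0.477 V, so the device is actually in triode.
In triode I_D = k_n[V_ov V_DS − ½ V_DS²] and I_D = (V_DD − V_DS)/R_D. Equating: 27.9 V_DS² − 27.66 V_DS + 2.42 = 0, giving V_DS = 0.097 V (the root below V_ov).
I_D = (2.42 − 0.097) / 81 = 0.0287 mA.

I_D = 0.0287 mA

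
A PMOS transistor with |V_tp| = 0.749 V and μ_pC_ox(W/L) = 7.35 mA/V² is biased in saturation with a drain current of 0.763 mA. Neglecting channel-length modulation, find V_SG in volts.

In saturation I_D = ½ k_p (V_SG − |V_tp|)², so V_SG − |V_tp| = √(2 I_D / k_p) = √(2 × 0.763 / 7.35) = 0.456 V.
V_SG = 0.749 + 0.456 = 1.2 V.

V_SG = 1.20 V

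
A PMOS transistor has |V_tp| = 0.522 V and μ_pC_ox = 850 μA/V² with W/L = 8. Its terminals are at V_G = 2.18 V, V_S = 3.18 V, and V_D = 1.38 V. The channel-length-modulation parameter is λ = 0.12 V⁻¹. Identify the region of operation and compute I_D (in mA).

Saturation; I_D = 0.945 mA

V_SG = V_S − V_G = 3.18 − 2.18 = 1 V; V_SD = V_S − V_D = 3.18 − 1.38 = 1.8 V.
k_p = μ_pC_ox · (W/L) = 6.8 mA/V².
V_ov = V_SG − |V_tp| = 1 − 0.522 = 0.478 V.
Since V_SD = 1.8 V ≥ V_ov = 0.478 V, the device is in saturation.
I_D = ½ k_p V_ov² (1 + λ V_SD) = 0.5 × 6.8 × 0.478² × (1 + 0.12 × 1.8) = 0.945 mA.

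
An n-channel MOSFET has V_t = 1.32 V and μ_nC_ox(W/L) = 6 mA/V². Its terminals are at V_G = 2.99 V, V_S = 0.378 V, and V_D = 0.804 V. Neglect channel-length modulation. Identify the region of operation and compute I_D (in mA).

Triode; I_D = 2.76 mA

V_GS = V_G − V_S = 2.99 − 0.378 = 2.61 V; V_DS = V_D − V_S = 0.804 − 0.378 = 0.426 V.
V_ov = V_GS − V_t = 2.61 − 1.32 = 1.29 V.
Since V_DS = 0.426 V < V_ov = 1.29 V, the device is in the triode region.
I_D = k_n [V_ov · V_DS − ½ V_DS²] = 6 × [1.29 × 0.426 − 0.5 × 0.426²] = 2.76 mA.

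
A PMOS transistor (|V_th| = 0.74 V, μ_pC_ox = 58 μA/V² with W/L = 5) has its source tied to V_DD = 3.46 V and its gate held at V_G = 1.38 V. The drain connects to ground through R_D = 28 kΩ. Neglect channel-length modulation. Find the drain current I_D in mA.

V_SG = V_DD − V_G = 3.46 − 1.38 = 2.08 V, so V_ov = 2.08 − 0.74 = 1.34 V.
k_p = μ_pC_ox · (W/L) = 0.29 mA/V².
Assume saturation: I_D = ½ k_p V_ov² = 0.5 × 0.29 × 1.34² = 0.26 mA, giving V_SD = V_DD − I_D R_D = 3.46 − 0.26 × 28 = -3.83 V.
But -3.83 V < V_ov = 1.34 V, so the device is actually in triode.
In triode I_D = k_p[V_ov V_SD − ½ V_SD²] and I_D = (V_DD − V_SD)/R_D. Equating: 4.06 V_SD² − 11.88 V_SD + 3.46 = 0, giving V_SD = 0.328 V (the root below V_ov).
I_D = (3.46 − 0.328) / 28 = 0.112 mA.

I_D = 0.112 mA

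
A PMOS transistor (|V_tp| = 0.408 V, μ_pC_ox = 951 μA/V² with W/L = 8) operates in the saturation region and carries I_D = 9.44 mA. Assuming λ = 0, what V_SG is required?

V_SG = 1.98 V

k_p = μ_pC_ox · (W/L) = 7.608 mA/V².
In saturation I_D = ½ k_p (V_SG − |V_tp|)², so V_SG − |V_tp| = √(2 I_D / k_p) = √(2 × 9.44 / 7.608) = 1.58 V.
V_SG = 0.408 + 1.58 = 1.98 V.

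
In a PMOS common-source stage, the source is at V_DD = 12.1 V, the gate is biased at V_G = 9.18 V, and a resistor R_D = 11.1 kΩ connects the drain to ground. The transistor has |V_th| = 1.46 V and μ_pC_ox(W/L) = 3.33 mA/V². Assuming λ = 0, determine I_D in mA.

V_SG = V_DD − V_G = 12.1 − 9.18 = 2.92 V, so V_ov = 2.92 − 1.46 = 1.46 V.
Assume saturation: I_D = ½ k_p V_ov² = 0.5 × 3.33 × 1.46² = 3.55 mA, giving V_SD = V_DD − I_D R_D = 12.1 − 3.55 × 11.1 = -27.3 V.
But -27.3 V < V_ov = 1.46 V, so the device is actually in triode.
In triode I_D = k_p[V_ov V_SD − ½ V_SD²] and I_D = (V_DD − V_SD)/R_D. Equating: 18.5 V_SD² − 54.97 V_SD + 12.1 = 0, giving V_SD = 0.239 V (the root below V_ov).
I_D = (12.1 − 0.239) / 11.1 = 1.07 mA.

I_D = 1.07 mA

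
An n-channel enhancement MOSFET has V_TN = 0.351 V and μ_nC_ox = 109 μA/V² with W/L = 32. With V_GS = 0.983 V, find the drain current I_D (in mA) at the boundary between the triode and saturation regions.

I_D = 0.697 mA

At the boundary V_DS = V_ov = V_GS − V_TN = 0.983 − 0.351 = 0.632 V.
k_n = μ_nC_ox · (W/L) = 3.488 mA/V².
I_D = ½ k_n V_ov² = 0.5 × 3.488 × 0.632² = 0.697 mA.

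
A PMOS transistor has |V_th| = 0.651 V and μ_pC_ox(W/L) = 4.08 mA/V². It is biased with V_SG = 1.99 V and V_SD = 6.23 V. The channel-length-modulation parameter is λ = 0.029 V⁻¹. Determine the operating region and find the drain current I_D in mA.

Saturation; I_D = 4.32 mA

V_ov = V_SG − |V_th| = 1.99 − 0.651 = 1.34 V.
Since V_SD = 6.23 V ≥ V_ov = 1.34 V, the device is in saturation.
I_D = ½ k_p V_ov² (1 + λ V_SD) = 0.5 × 4.08 × 1.34² × (1 + 0.029 × 6.23) = 4.32 mA.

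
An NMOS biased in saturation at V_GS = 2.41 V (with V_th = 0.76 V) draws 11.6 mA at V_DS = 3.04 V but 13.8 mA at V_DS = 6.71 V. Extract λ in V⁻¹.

With V_GS fixed, I_D ∝ (1 + λ V_DS) in saturation, so I_D2/I_D1 = (1 + λ V_DS2)/(1 + λ V_DS1).
13.8/11.6 = 1.19 = (1 + 6.71 λ)/(1 + 3.04 λ).
Solving: λ (I_D1 V_DS2 − I_D2 V_DS1) = I_D2 − I_D1, so λ = (13.8 − 11.6) / (11.6 × 6.71 − 13.8 × 3.04) = 2.2 / 35.9 = 0.0613 V⁻¹.

λ = 0.0613 V⁻¹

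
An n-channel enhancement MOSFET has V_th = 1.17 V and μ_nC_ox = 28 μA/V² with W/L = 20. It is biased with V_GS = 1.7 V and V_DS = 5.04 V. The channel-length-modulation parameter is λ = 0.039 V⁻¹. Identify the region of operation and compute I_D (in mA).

Saturation; I_D = 0.0941 mA

k_n = μ_nC_ox · (W/L) = 0.56 mA/V².
V_ov = V_GS − V_th = 1.7 − 1.17 = 0.53 V.
Since V_DS = 5.04 V ≥ V_ov = 0.53 V, the device is in saturation.
I_D = ½ k_n V_ov² (1 + λ V_DS) = 0.5 × 0.56 × 0.53² × (1 + 0.039 × 5.04) = 0.0941 mA.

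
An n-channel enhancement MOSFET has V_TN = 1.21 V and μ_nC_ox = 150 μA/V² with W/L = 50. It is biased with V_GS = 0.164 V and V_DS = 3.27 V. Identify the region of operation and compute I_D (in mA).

V_GS = 0.164 V < V_TN = 1.21 V, so the transistor is in cutoff.

Cutoff; I_D = 0 mA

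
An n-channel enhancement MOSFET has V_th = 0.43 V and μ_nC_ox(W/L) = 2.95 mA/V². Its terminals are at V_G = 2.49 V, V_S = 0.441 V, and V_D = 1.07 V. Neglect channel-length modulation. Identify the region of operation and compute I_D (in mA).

Triode; I_D = 2.42 mA

V_GS = V_G − V_S = 2.49 − 0.441 = 2.05 V; V_DS = V_D − V_S = 1.07 − 0.441 = 0.629 V.
V_ov = V_GS − V_th = 2.05 − 0.43 = 1.62 V.
Since V_DS = 0.629 V < V_ov = 1.62 V, the device is in the triode region.
I_D = k_n [V_ov · V_DS − ½ V_DS²] = 2.95 × [1.62 × 0.629 − 0.5 × 0.629²] = 2.42 mA.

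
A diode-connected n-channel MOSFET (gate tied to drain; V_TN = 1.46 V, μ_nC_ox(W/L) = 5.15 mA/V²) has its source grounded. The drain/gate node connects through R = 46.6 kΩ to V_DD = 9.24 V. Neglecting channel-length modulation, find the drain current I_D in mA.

With gate tied to drain, V_GS = V_DS ≥ V_GS − V_TN, so the device is in saturation.
KCL at the drain: ½ k_n (V_GS − V_TN)² = (V_DD − V_GS)/R.
Let x = V_GS − 1.46. Then 120 x² + x − 7.78 = 0, giving x = 0.25 V (positive root), so V_GS = 1.71 V.
I_D = (V_DD − V_GS)/R = (9.24 − 1.71) / 46.6 = 0.162 mA.

I_D = 0.162 mA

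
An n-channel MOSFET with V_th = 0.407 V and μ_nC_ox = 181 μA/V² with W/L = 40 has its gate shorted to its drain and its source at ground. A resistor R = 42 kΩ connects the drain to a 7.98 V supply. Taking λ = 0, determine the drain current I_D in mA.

I_D = 0.175 mA

With gate tied to drain, V_GS = V_DS ≥ V_GS − V_th, so the device is in saturation.
k_n = μ_nC_ox · (W/L) = 7.24 mA/V².
KCL at the drain: ½ k_n (V_GS − V_th)² = (V_DD − V_GS)/R.
Let x = V_GS − 0.407. Then 152 x² + x − 7.573 = 0, giving x = 0.22 V (positive root), so V_GS = 0.627 V.
I_D = (V_DD − V_GS)/R = (7.98 − 0.627) / 42 = 0.175 mA.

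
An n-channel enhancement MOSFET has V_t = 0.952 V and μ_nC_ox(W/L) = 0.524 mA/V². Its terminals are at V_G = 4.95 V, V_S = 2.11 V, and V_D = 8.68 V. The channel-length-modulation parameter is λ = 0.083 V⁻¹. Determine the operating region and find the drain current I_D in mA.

Saturation; I_D = 1.44 mA

V_GS = V_G − V_S = 4.95 − 2.11 = 2.84 V; V_DS = V_D − V_S = 8.68 − 2.11 = 6.57 V.
V_ov = V_GS − V_t = 2.84 − 0.952 = 1.89 V.
Since V_DS = 6.57 V ≥ V_ov = 1.89 V, the device is in saturation.
I_D = ½ k_n V_ov² (1 + λ V_DS) = 0.5 × 0.524 × 1.89² × (1 + 0.083 × 6.57) = 1.44 mA.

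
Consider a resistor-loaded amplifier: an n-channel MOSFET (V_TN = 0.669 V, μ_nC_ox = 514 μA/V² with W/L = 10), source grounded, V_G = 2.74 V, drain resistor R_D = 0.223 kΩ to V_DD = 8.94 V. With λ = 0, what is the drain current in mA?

V_GS = V_G = 2.74 V, so V_ov = 2.74 − 0.669 = 2.07 V.
k_n = μ_nC_ox · (W/L) = 5.14 mA/V².
Assume saturation: I_D = ½ k_n V_ov² = 0.5 × 5.14 × 2.07² = 11 mA, giving V_DS = V_DD − I_D R_D = 8.94 − 11 × 0.223 = 6.48 V.
V_DS = 6.48 V ≥ V_ov = 2.07 V, confirming saturation.

I_D = 11.0 mA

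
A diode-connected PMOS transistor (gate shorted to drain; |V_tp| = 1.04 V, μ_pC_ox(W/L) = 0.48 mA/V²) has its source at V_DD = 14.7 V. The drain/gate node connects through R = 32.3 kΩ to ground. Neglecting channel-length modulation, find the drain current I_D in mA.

I_D = 0.384 mA

With gate tied to drain, V_SG = V_SD ≥ V_SG − |V_tp|, so the device is in saturation.
KCL at the drain: ½ k_p (V_SG − |V_tp|)² = (V_DD − V_SG)/R.
Let x = V_SG − 1.04. Then 7.75 x² + x − 13.66 = 0, giving x = 1.26 V (positive root), so V_SG = 2.3 V.
I_D = (V_DD − V_SG)/R = (14.7 − 2.3) / 32.3 = 0.384 mA.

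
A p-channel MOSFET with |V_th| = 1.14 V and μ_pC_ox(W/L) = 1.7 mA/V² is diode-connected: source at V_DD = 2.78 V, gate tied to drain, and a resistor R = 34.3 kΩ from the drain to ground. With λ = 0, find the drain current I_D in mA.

With gate tied to drain, V_SG = V_SD ≥ V_SG − |V_th|, so the device is in saturation.
KCL at the drain: ½ k_p (V_SG − |V_th|)² = (V_DD − V_SG)/R.
Let x = V_SG − 1.14. Then 29.2 x² + x − 1.64 = 0, giving x = 0.221 V (positive root), so V_SG = 1.36 V.
I_D = (V_DD − V_SG)/R = (2.78 − 1.36) / 34.3 = 0.0414 mA.

I_D = 0.0414 mA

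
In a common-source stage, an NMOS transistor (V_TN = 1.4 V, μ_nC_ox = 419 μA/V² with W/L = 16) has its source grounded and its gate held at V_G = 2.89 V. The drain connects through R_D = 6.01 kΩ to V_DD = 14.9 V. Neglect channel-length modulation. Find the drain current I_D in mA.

I_D = 2.43 mA

V_GS = V_G = 2.89 V, so V_ov = 2.89 − 1.4 = 1.49 V.
k_n = μ_nC_ox · (W/L) = 6.704 mA/V².
Assume saturation: I_D = ½ k_n V_ov² = 0.5 × 6.704 × 1.49² = 7.44 mA, giving V_DS = V_DD − I_D R_D = 14.9 − 7.44 × 6.01 = -29.8 V.
But -29.8 V < V_ov = 1.49 V, so the device is actually in triode.
In triode I_D = k_n[V_ov V_DS − ½ V_DS²] and I_D = (V_DD − V_DS)/R_D. Equating: 20.1 V_DS² − 61.03 V_DS + 14.9 = 0, giving V_DS = 0.268 V (the root below V_ov).
I_D = (14.9 − 0.268) / 6.01 = 2.43 mA.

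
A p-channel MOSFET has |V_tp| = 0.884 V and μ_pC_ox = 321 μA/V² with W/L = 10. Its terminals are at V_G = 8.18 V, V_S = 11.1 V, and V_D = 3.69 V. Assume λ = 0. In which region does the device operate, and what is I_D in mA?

V_SG = V_S − V_G = 11.1 − 8.18 = 2.92 V; V_SD = V_S − V_D = 11.1 − 3.69 = 7.41 V.
k_p = μ_pC_ox · (W/L) = 3.21 mA/V².
V_ov = V_SG − |V_tp| = 2.92 − 0.884 = 2.04 V.
Since V_SD = 7.41 V ≥ V_ov = 2.04 V, the device is in saturation.
I_D = ½ k_p V_ov² = 0.5 × 3.21 × 2.04² = 6.65 mA.

Saturation; I_D = 6.65 mA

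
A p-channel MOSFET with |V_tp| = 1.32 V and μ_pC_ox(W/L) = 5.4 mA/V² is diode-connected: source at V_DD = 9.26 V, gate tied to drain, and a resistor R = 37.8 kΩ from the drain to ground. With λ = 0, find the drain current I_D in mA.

I_D = 0.203 mA

With gate tied to drain, V_SG = V_SD ≥ V_SG − |V_tp|, so the device is in saturation.
KCL at the drain: ½ k_p (V_SG − |V_tp|)² = (V_DD − V_SG)/R.
Let x = V_SG − 1.32. Then 102 x² + x − 7.94 = 0, giving x = 0.274 V (positive root), so V_SG = 1.59 V.
I_D = (V_DD − V_SG)/R = (9.26 − 1.59) / 37.8 = 0.203 mA.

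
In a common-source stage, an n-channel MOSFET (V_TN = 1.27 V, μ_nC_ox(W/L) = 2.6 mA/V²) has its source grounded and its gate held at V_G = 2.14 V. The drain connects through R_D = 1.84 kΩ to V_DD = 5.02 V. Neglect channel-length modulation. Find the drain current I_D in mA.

V_GS = V_G = 2.14 V, so V_ov = 2.14 − 1.27 = 0.87 V.
Assume saturation: I_D = ½ k_n V_ov² = 0.5 × 2.6 × 0.87² = 0.984 mA, giving V_DS = V_DD − I_D R_D = 5.02 − 0.984 × 1.84 = 3.21 V.
V_DS = 3.21 V ≥ V_ov = 0.87 V, confirming saturation.

I_D = 0.984 mA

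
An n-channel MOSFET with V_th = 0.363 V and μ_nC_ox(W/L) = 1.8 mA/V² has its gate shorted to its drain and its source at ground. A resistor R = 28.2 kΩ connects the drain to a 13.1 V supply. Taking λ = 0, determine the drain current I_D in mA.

I_D = 0.427 mA

With gate tied to drain, V_GS = V_DS ≥ V_GS − V_th, so the device is in saturation.
KCL at the drain: ½ k_n (V_GS − V_th)² = (V_DD − V_GS)/R.
Let x = V_GS − 0.363. Then 25.4 x² + x − 12.74 = 0, giving x = 0.689 V (positive root), so V_GS = 1.05 V.
I_D = (V_DD − V_GS)/R = (13.1 − 1.05) / 28.2 = 0.427 mA.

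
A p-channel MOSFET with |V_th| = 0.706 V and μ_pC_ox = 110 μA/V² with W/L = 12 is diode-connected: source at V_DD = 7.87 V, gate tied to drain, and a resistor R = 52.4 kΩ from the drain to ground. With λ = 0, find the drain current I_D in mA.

With gate tied to drain, V_SG = V_SD ≥ V_SG − |V_th|, so the device is in saturation.
k_p = μ_pC_ox · (W/L) = 1.32 mA/V².
KCL at the drain: ½ k_p (V_SG − |V_th|)² = (V_DD − V_SG)/R.
Let x = V_SG − 0.706. Then 34.6 x² + x − 7.164 = 0, giving x = 0.441 V (positive root), so V_SG = 1.15 V.
I_D = (V_DD − V_SG)/R = (7.87 − 1.15) / 52.4 = 0.128 mA.

I_D = 0.128 mA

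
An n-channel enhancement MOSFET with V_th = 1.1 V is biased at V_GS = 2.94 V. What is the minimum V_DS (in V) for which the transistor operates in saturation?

V_DS,sat = 1.84 V

The boundary between triode and saturation is V_DS = V_GS − V_th = V_ov.
V_ov = 2.94 − 1.1 = 1.84 V.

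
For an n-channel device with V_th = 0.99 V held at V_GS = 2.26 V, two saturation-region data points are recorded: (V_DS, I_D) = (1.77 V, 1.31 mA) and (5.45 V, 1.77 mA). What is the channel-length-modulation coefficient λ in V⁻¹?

With V_GS fixed, I_D ∝ (1 + λ V_DS) in saturation, so I_D2/I_D1 = (1 + λ V_DS2)/(1 + λ V_DS1).
1.77/1.31 = 1.351 = (1 + 5.45 λ)/(1 + 1.77 λ).
Solving: λ (I_D1 V_DS2 − I_D2 V_DS1) = I_D2 − I_D1, so λ = (1.77 − 1.31) / (1.31 × 5.45 − 1.77 × 1.77) = 0.46 / 4.01 = 0.115 V⁻¹.

λ = 0.115 V⁻¹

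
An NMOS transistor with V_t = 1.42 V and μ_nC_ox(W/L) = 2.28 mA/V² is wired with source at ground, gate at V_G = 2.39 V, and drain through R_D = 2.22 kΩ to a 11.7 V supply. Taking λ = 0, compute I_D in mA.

V_GS = V_G = 2.39 V, so V_ov = 2.39 − 1.42 = 0.97 V.
Assume saturation: I_D = ½ k_n V_ov² = 0.5 × 2.28 × 0.97² = 1.07 mA, giving V_DS = V_DD − I_D R_D = 11.7 − 1.07 × 2.22 = 9.32 V.
V_DS = 9.32 V ≥ V_ov = 0.97 V, confirming saturation.

I_D = 1.07 mA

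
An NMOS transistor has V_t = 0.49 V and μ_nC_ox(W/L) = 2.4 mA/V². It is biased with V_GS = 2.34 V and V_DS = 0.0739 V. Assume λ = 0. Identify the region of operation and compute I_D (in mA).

V_ov = V_GS − V_t = 2.34 − 0.49 = 1.85 V.
Since V_DS = 0.0739 V < V_ov = 1.85 V, the device is in the triode region.
I_D = k_n [V_ov · V_DS − ½ V_DS²] = 2.4 × [1.85 × 0.0739 − 0.5 × 0.0739²] = 0.322 mA.

Triode; I_D = 0.322 mA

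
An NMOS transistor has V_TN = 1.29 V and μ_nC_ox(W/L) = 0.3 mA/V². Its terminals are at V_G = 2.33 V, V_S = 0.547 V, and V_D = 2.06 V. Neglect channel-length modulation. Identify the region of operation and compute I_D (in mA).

V_GS = V_G − V_S = 2.33 − 0.547 = 1.78 V; V_DS = V_D − V_S = 2.06 − 0.547 = 1.51 V.
V_ov = V_GS − V_TN = 1.78 − 1.29 = 0.493 V.
Since V_DS = 1.51 V ≥ V_ov = 0.493 V, the device is in saturation.
I_D = ½ k_n V_ov² = 0.5 × 0.3 × 0.493² = 0.0365 mA.

Saturation; I_D = 0.0365 mA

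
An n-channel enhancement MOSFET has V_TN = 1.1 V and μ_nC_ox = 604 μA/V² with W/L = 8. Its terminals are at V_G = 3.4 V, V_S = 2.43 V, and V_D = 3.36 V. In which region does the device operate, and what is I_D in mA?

V_GS = V_G − V_S = 3.4 − 2.43 = 0.97 V; V_DS = V_D − V_S = 3.36 − 2.43 = 0.93 V.
V_GS = 0.97 V < V_TN = 1.1 V, so the transistor is in cutoff.

Cutoff; I_D = 0 mA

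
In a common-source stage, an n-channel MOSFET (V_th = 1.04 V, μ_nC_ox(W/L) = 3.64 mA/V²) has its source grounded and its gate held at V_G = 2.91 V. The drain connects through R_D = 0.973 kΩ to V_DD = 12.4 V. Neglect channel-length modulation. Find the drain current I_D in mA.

V_GS = V_G = 2.91 V, so V_ov = 2.91 − 1.04 = 1.87 V.
Assume saturation: I_D = ½ k_n V_ov² = 0.5 × 3.64 × 1.87² = 6.36 mA, giving V_DS = V_DD − I_D R_D = 12.4 − 6.36 × 0.973 = 6.21 V.
V_DS = 6.21 V ≥ V_ov = 1.87 V, confirming saturation.

I_D = 6.36 mA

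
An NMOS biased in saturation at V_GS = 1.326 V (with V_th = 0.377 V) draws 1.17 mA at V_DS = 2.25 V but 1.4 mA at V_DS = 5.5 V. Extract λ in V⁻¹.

λ = 0.0700 V⁻¹

With V_GS fixed, I_D ∝ (1 + λ V_DS) in saturation, so I_D2/I_D1 = (1 + λ V_DS2)/(1 + λ V_DS1).
1.4/1.17 = 1.197 = (1 + 5.5 λ)/(1 + 2.25 λ).
Solving: λ (I_D1 V_DS2 − I_D2 V_DS1) = I_D2 − I_D1, so λ = (1.4 − 1.17) / (1.17 × 5.5 − 1.4 × 2.25) = 0.23 / 3.28 = 0.07 V⁻¹.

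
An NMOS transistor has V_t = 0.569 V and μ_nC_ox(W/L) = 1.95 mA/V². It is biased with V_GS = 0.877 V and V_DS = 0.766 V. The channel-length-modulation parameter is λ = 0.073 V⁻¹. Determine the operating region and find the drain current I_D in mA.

V_ov = V_GS − V_t = 0.877 − 0.569 = 0.308 V.
Since V_DS = 0.766 V ≥ V_ov = 0.308 V, the device is in saturation.
I_D = ½ k_n V_ov² (1 + λ V_DS) = 0.5 × 1.95 × 0.308² × (1 + 0.073 × 0.766) = 0.0977 mA.

Saturation; I_D = 0.0977 mA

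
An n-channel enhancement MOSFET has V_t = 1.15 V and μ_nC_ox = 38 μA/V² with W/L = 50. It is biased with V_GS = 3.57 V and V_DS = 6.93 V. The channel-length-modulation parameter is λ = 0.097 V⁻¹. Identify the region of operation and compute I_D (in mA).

Saturation; I_D = 9.30 mA

k_n = μ_nC_ox · (W/L) = 1.9 mA/V².
V_ov = V_GS − V_t = 3.57 − 1.15 = 2.42 V.
Since V_DS = 6.93 V ≥ V_ov = 2.42 V, the device is in saturation.
I_D = ½ k_n V_ov² (1 + λ V_DS) = 0.5 × 1.9 × 2.42² × (1 + 0.097 × 6.93) = 9.3 mA.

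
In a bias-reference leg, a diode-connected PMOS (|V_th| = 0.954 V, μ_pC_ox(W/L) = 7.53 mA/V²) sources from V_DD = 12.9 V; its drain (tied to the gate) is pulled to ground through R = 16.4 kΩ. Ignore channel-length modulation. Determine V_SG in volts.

V_SG = 1.39 V

With gate tied to drain, V_SG = V_SD ≥ V_SG − |V_th|, so the device is in saturation.
KCL at the drain: ½ k_p (V_SG − |V_th|)² = (V_DD − V_SG)/R.
Let x = V_SG − 0.954. Then 61.7 x² + x − 11.95 = 0, giving x = 0.432 V (positive root), so V_SG = 1.39 V.
I_D = (V_DD − V_SG)/R = (12.9 − 1.39) / 16.4 = 0.702 mA.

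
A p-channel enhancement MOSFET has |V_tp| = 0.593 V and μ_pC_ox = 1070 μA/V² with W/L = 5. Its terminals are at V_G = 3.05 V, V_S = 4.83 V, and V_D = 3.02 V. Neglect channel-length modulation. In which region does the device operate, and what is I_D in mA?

V_SG = V_S − V_G = 4.83 − 3.05 = 1.78 V; V_SD = V_S − V_D = 4.83 − 3.02 = 1.81 V.
k_p = μ_pC_ox · (W/L) = 5.35 mA/V².
V_ov = V_SG − |V_tp| = 1.78 − 0.593 = 1.19 V.
Since V_SD = 1.81 V ≥ V_ov = 1.19 V, the device is in saturation.
I_D = ½ k_p V_ov² = 0.5 × 5.35 × 1.19² = 3.77 mA.

Saturation; I_D = 3.77 mA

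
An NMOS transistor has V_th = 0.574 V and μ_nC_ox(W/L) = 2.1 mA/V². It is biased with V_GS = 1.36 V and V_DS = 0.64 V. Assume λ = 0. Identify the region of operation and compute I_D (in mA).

V_ov = V_GS − V_th = 1.36 − 0.574 = 0.786 V.
Since V_DS = 0.64 V < V_ov = 0.786 V, the device is in the triode region.
I_D = k_n [V_ov · V_DS − ½ V_DS²] = 2.1 × [0.786 × 0.64 − 0.5 × 0.64²] = 0.626 mA.

Triode; I_D = 0.626 mA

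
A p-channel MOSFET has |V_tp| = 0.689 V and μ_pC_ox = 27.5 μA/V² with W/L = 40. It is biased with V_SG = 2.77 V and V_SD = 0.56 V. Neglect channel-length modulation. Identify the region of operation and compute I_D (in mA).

Triode; I_D = 1.11 mA

k_p = μ_pC_ox · (W/L) = 1.1 mA/V².
V_ov = V_SG − |V_tp| = 2.77 − 0.689 = 2.08 V.
Since V_SD = 0.56 V < V_ov = 2.08 V, the device is in the triode region.
I_D = k_p [V_ov · V_SD − ½ V_SD²] = 1.1 × [2.08 × 0.56 − 0.5 × 0.56²] = 1.11 mA.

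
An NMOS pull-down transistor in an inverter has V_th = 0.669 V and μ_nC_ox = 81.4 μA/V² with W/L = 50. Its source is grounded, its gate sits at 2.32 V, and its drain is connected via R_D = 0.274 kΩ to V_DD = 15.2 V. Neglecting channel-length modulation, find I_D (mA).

V_GS = V_G = 2.32 V, so V_ov = 2.32 − 0.669 = 1.65 V.
k_n = μ_nC_ox · (W/L) = 4.07 mA/V².
Assume saturation: I_D = ½ k_n V_ov² = 0.5 × 4.07 × 1.65² = 5.55 mA, giving V_DS = V_DD − I_D R_D = 15.2 − 5.55 × 0.274 = 13.7 V.
V_DS = 13.7 V ≥ V_ov = 1.65 V, confirming saturation.

I_D = 5.55 mA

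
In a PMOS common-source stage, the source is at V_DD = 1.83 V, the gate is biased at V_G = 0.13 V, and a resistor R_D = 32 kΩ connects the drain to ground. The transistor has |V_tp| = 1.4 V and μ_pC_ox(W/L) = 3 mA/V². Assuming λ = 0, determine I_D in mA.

I_D = 0.0550 mA

V_SG = V_DD − V_G = 1.83 − 0.13 = 1.7 V, so V_ov = 1.7 − 1.4 = 0.3 V.
Assume saturation: I_D = ½ k_p V_ov² = 0.5 × 3 × 0.3² = 0.135 mA, giving V_SD = V_DD − I_D R_D = 1.83 − 0.135 × 32 = -2.49 V.
But -2.49 V < V_ov = 0.3 V, so the device is actually in triode.
In triode I_D = k_p[V_ov V_SD − ½ V_SD²] and I_D = (V_DD − V_SD)/R_D. Equating: 48 V_SD² − 29.8 V_SD + 1.83 = 0, giving V_SD = 0.0691 V (the root below V_ov).
I_D = (1.83 − 0.0691) / 32 = 0.055 mA.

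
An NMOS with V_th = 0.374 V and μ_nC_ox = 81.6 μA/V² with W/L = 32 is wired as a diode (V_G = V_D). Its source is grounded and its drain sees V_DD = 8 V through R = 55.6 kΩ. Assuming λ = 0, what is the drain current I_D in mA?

I_D = 0.131 mA

With gate tied to drain, V_GS = V_DS ≥ V_GS − V_th, so the device is in saturation.
k_n = μ_nC_ox · (W/L) = 2.611 mA/V².
KCL at the drain: ½ k_n (V_GS − V_th)² = (V_DD − V_GS)/R.
Let x = V_GS − 0.374. Then 72.6 x² + x − 7.626 = 0, giving x = 0.317 V (positive root), so V_GS = 0.691 V.
I_D = (V_DD − V_GS)/R = (8 − 0.691) / 55.6 = 0.131 mA.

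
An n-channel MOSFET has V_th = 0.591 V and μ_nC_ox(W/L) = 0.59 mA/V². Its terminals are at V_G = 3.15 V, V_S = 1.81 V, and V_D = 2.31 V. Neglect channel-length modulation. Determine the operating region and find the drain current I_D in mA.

V_GS = V_G − V_S = 3.15 − 1.81 = 1.34 V; V_DS = V_D − V_S = 2.31 − 1.81 = 0.5 V.
V_ov = V_GS − V_th = 1.34 − 0.591 = 0.749 V.
Since V_DS = 0.5 V < V_ov = 0.749 V, the device is in the triode region.
I_D = k_n [V_ov · V_DS − ½ V_DS²] = 0.59 × [0.749 × 0.5 − 0.5 × 0.5²] = 0.147 mA.

Triode; I_D = 0.147 mA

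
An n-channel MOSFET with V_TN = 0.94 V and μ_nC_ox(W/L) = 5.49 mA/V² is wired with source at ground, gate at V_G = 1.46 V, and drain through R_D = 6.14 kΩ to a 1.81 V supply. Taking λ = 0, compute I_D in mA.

V_GS = V_G = 1.46 V, so V_ov = 1.46 − 0.94 = 0.52 V.
Assume saturation: I_D = ½ k_n V_ov² = 0.5 × 5.49 × 0.52² = 0.742 mA, giving V_DS = V_DD − I_D R_D = 1.81 − 0.742 × 6.14 = -2.75 V.
But -2.75 V < V_ov = 0.52 V, so the device is actually in triode.
In triode I_D = k_n[V_ov V_DS − ½ V_DS²] and I_D = (V_DD − V_DS)/R_D. Equating: 16.9 V_DS² − 18.53 V_DS + 1.81 = 0, giving V_DS = 0.108 V (the root below V_ov).
I_D = (1.81 − 0.108) / 6.14 = 0.277 mA.

I_D = 0.277 mA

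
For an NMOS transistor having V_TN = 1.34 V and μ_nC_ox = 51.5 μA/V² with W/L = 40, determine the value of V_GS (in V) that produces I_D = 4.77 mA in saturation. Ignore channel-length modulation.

k_n = μ_nC_ox · (W/L) = 2.06 mA/V².
In saturation I_D = ½ k_n (V_GS − V_TN)², so V_GS − V_TN = √(2 I_D / k_n) = √(2 × 4.77 / 2.06) = 2.15 V.
V_GS = 1.34 + 2.15 = 3.49 V.

V_GS = 3.49 V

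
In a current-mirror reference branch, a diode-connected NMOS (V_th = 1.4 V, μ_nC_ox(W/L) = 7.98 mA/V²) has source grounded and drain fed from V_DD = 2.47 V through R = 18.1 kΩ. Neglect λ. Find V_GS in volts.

V_GS = 1.51 V

With gate tied to drain, V_GS = V_DS ≥ V_GS − V_th, so the device is in saturation.
KCL at the drain: ½ k_n (V_GS − V_th)² = (V_DD − V_GS)/R.
Let x = V_GS − 1.4. Then 72.2 x² + x − 1.07 = 0, giving x = 0.115 V (positive root), so V_GS = 1.51 V.
I_D = (V_DD − V_GS)/R = (2.47 − 1.51) / 18.1 = 0.0528 mA.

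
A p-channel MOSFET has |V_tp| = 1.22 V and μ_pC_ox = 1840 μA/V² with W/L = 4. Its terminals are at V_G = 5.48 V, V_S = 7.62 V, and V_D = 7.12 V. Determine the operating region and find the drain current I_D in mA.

V_SG = V_S − V_G = 7.62 − 5.48 = 2.14 V; V_SD = V_S − V_D = 7.62 − 7.12 = 0.5 V.
k_p = μ_pC_ox · (W/L) = 7.36 mA/V².
V_ov = V_SG − |V_tp| = 2.14 − 1.22 = 0.92 V.
Since V_SD = 0.5 V < V_ov = 0.92 V, the device is in the triode region.
I_D = k_p [V_ov · V_SD − ½ V_SD²] = 7.36 × [0.92 × 0.5 − 0.5 × 0.5²] = 2.47 mA.

Triode; I_D = 2.47 mA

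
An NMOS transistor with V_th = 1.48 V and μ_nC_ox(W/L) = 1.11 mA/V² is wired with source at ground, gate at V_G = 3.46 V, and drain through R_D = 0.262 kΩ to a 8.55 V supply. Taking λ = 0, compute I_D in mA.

I_D = 2.18 mA

V_GS = V_G = 3.46 V, so V_ov = 3.46 − 1.48 = 1.98 V.
Assume saturation: I_D = ½ k_n V_ov² = 0.5 × 1.11 × 1.98² = 2.18 mA, giving V_DS = V_DD − I_D R_D = 8.55 − 2.18 × 0.262 = 7.98 V.
V_DS = 7.98 V ≥ V_ov = 1.98 V, confirming saturation.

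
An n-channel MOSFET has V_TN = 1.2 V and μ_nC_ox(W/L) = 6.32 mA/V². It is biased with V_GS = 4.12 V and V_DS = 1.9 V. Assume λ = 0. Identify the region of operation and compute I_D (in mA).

Triode; I_D = 23.7 mA

V_ov = V_GS − V_TN = 4.12 − 1.2 = 2.92 V.
Since V_DS = 1.9 V < V_ov = 2.92 V, the device is in the triode region.
I_D = k_n [V_ov · V_DS − ½ V_DS²] = 6.32 × [2.92 × 1.9 − 0.5 × 1.9²] = 23.7 mA.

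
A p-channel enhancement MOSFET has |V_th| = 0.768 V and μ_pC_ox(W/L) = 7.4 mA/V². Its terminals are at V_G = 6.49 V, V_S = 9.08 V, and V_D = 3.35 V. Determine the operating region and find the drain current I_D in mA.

Saturation; I_D = 12.3 mA

V_SG = V_S − V_G = 9.08 − 6.49 = 2.59 V; V_SD = V_S − V_D = 9.08 − 3.35 = 5.73 V.
V_ov = V_SG − |V_th| = 2.59 − 0.768 = 1.82 V.
Since V_SD = 5.73 V ≥ V_ov = 1.82 V, the device is in saturation.
I_D = ½ k_p V_ov² = 0.5 × 7.4 × 1.82² = 12.3 mA.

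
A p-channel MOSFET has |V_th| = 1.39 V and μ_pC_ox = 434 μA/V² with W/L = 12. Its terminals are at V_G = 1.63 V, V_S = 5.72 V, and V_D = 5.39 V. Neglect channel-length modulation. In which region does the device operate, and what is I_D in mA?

V_SG = V_S − V_G = 5.72 − 1.63 = 4.09 V; V_SD = V_S − V_D = 5.72 − 5.39 = 0.33 V.
k_p = μ_pC_ox · (W/L) = 5.208 mA/V².
V_ov = V_SG − |V_th| = 4.09 − 1.39 = 2.7 V.
Since V_SD = 0.33 V < V_ov = 2.7 V, the device is in the triode region.
I_D = k_p [V_ov · V_SD − ½ V_SD²] = 5.208 × [2.7 × 0.33 − 0.5 × 0.33²] = 4.36 mA.

Triode; I_D = 4.36 mA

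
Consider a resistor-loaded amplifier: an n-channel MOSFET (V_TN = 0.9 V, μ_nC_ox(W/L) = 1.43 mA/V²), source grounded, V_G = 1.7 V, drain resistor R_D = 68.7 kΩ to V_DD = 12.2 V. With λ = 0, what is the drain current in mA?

I_D = 0.175 mA

V_GS = V_G = 1.7 V, so V_ov = 1.7 − 0.9 = 0.8 V.
Assume saturation: I_D = ½ k_n V_ov² = 0.5 × 1.43 × 0.8² = 0.458 mA, giving V_DS = V_DD − I_D R_D = 12.2 − 0.458 × 68.7 = -19.2 V.
But -19.2 V < V_ov = 0.8 V, so the device is actually in triode.
In triode I_D = k_n[V_ov V_DS − ½ V_DS²] and I_D = (V_DD − V_DS)/R_D. Equating: 49.1 V_DS² − 79.59 V_DS + 12.2 = 0, giving V_DS = 0.171 V (the root below V_ov).
I_D = (12.2 − 0.171) / 68.7 = 0.175 mA.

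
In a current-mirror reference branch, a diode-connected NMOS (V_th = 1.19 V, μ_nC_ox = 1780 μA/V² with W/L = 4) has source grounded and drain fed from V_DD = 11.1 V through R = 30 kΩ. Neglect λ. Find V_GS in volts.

V_GS = 1.49 V

With gate tied to drain, V_GS = V_DS ≥ V_GS − V_th, so the device is in saturation.
k_n = μ_nC_ox · (W/L) = 7.12 mA/V².
KCL at the drain: ½ k_n (V_GS − V_th)² = (V_DD − V_GS)/R.
Let x = V_GS − 1.19. Then 107 x² + x − 9.91 = 0, giving x = 0.3 V (positive root), so V_GS = 1.49 V.
I_D = (V_DD − V_GS)/R = (11.1 − 1.49) / 30 = 0.32 mA.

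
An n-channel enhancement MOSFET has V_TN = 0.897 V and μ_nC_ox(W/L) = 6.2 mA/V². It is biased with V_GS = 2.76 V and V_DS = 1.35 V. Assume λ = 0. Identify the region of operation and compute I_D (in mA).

Triode; I_D = 9.94 mA

V_ov = V_GS − V_TN = 2.76 − 0.897 = 1.86 V.
Since V_DS = 1.35 V < V_ov = 1.86 V, the device is in the triode region.
I_D = k_n [V_ov · V_DS − ½ V_DS²] = 6.2 × [1.86 × 1.35 − 0.5 × 1.35²] = 9.94 mA.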